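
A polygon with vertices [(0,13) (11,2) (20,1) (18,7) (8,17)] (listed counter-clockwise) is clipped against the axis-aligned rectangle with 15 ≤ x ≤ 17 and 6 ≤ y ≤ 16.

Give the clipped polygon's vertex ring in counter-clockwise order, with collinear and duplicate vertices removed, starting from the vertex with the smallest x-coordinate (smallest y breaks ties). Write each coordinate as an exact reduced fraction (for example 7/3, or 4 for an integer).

1. After x ≥ 15: [(15,14/9) (20,1) (18,7) (15,10)]
2. After x ≤ 17: [(15,14/9) (17,4/3) (17,8) (15,10)]
3. After y ≥ 6: [(15,6) (17,6) (17,8) (15,10)]
4. After y ≤ 16: [(15,6) (17,6) (17,8) (15,10)]
5. Canonical ring: [(15,6) (17,6) (17,8) (15,10)]

Clipped polygon: [(15,6) (17,6) (17,8) (15,10)]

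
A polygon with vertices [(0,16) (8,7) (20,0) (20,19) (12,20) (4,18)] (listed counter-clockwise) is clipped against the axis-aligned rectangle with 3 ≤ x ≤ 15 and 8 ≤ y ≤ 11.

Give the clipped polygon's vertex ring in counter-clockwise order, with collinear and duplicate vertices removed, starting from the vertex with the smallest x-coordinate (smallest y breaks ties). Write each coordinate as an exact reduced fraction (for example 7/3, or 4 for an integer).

Clipped polygon: [(40/9,11) (64/9,8) (15,8) (15,11)]

1. After x ≥ 3: [(3,35/2) (3,101/8) (8,7) (20,0) (20,19) (12,20) (4,18)]
2. After x ≤ 15: [(3,35/2) (3,101/8) (8,7) (15,35/12) (15,157/8) (12,20) (4,18)]
3. After y ≥ 8: [(3,35/2) (3,101/8) (64/9,8) (15,8) (15,157/8) (12,20) (4,18)]
4. After y ≤ 11: [(40/9,11) (64/9,8) (15,8) (15,11)]
5. Canonical ring: [(40/9,11) (64/9,8) (15,8) (15,11)]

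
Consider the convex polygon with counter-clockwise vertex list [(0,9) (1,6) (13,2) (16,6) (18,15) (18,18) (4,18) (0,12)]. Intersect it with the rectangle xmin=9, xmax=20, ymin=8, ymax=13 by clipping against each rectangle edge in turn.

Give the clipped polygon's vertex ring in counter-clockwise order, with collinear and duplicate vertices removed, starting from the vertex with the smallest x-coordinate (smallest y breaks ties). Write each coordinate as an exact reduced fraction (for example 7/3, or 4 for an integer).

Clipped polygon: [(9,8) (148/9,8) (158/9,13) (9,13)]

1. After x ≥ 9: [(9,10/3) (13,2) (16,6) (18,15) (18,18) (9,18)]
2. After x ≤ 20: [(9,10/3) (13,2) (16,6) (18,15) (18,18) (9,18)]
3. After y ≥ 8: [(9,8) (148/9,8) (18,15) (18,18) (9,18)]
4. After y ≤ 13: [(9,13) (9,8) (148/9,8) (158/9,13)]
5. Canonical ring: [(9,8) (148/9,8) (158/9,13) (9,13)]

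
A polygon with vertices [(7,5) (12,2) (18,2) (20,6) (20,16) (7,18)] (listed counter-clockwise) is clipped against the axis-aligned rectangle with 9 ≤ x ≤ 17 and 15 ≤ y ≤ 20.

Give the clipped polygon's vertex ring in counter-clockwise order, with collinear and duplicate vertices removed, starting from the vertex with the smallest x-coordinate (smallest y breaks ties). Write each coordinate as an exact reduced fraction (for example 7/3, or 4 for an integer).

Clipped polygon: [(9,15) (17,15) (17,214/13) (9,230/13)]

1. After x ≥ 9: [(9,19/5) (12,2) (18,2) (20,6) (20,16) (9,230/13)]
2. After x ≤ 17: [(9,19/5) (12,2) (17,2) (17,214/13) (9,230/13)]
3. After y ≥ 15: [(9,15) (17,15) (17,214/13) (9,230/13)]
4. After y ≤ 20: [(9,15) (17,15) (17,214/13) (9,230/13)]
5. Canonical ring: [(9,15) (17,15) (17,214/13) (9,230/13)]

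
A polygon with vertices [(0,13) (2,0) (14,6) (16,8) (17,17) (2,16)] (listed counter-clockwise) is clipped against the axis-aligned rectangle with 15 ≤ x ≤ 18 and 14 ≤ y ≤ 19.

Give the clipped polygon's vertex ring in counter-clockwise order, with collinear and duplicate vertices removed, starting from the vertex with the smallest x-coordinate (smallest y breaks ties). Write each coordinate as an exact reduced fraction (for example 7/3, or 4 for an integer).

1. After x ≥ 15: [(15,7) (16,8) (17,17) (15,253/15)]
2. After x ≤ 18: [(15,7) (16,8) (17,17) (15,253/15)]
3. After y ≥ 14: [(15,14) (50/3,14) (17,17) (15,253/15)]
4. After y ≤ 19: [(15,14) (50/3,14) (17,17) (15,253/15)]
5. Canonical ring: [(15,14) (50/3,14) (17,17) (15,253/15)]

Clipped polygon: [(15,14) (50/3,14) (17,17) (15,253/15)]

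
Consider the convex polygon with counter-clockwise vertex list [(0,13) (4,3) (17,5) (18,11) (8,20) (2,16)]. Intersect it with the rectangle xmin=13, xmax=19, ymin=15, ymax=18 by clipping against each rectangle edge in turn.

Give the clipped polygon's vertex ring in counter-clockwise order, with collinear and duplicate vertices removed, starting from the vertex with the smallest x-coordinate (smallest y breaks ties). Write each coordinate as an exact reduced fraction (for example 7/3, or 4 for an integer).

Clipped polygon: [(13,15) (122/9,15) (13,31/2)]

1. After x ≥ 13: [(13,57/13) (17,5) (18,11) (13,31/2)]
2. After x ≤ 19: [(13,57/13) (17,5) (18,11) (13,31/2)]
3. After y ≥ 15: [(13,15) (122/9,15) (13,31/2)]
4. After y ≤ 18: [(13,15) (122/9,15) (13,31/2)]
5. Canonical ring: [(13,15) (122/9,15) (13,31/2)]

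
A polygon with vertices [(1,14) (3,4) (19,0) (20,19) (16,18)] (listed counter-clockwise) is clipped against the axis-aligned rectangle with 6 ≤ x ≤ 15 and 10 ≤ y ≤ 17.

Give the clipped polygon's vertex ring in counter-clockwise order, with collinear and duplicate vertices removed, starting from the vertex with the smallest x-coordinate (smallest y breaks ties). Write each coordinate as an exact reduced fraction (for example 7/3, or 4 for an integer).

1. After x ≥ 6: [(6,46/3) (6,13/4) (19,0) (20,19) (16,18)]
2. After x ≤ 15: [(15,266/15) (6,46/3) (6,13/4) (15,1)]
3. After y ≥ 10: [(15,10) (15,266/15) (6,46/3) (6,10)]
4. After y ≤ 17: [(15,10) (15,17) (49/4,17) (6,46/3) (6,10)]
5. Canonical ring: [(6,10) (15,10) (15,17) (49/4,17) (6,46/3)]

Clipped polygon: [(6,10) (15,10) (15,17) (49/4,17) (6,46/3)]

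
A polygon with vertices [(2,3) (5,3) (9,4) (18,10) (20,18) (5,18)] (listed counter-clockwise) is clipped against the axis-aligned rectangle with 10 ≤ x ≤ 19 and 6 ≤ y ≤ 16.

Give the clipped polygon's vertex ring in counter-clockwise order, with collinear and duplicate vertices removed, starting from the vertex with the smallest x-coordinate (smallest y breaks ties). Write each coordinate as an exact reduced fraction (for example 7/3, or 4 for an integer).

Clipped polygon: [(10,6) (12,6) (18,10) (19,14) (19,16) (10,16)]

1. After x ≥ 10: [(10,14/3) (18,10) (20,18) (10,18)]
2. After x ≤ 19: [(10,14/3) (18,10) (19,14) (19,18) (10,18)]
3. After y ≥ 6: [(10,6) (12,6) (18,10) (19,14) (19,18) (10,18)]
4. After y ≤ 16: [(10,16) (10,6) (12,6) (18,10) (19,14) (19,16)]
5. Canonical ring: [(10,6) (12,6) (18,10) (19,14) (19,16) (10,16)]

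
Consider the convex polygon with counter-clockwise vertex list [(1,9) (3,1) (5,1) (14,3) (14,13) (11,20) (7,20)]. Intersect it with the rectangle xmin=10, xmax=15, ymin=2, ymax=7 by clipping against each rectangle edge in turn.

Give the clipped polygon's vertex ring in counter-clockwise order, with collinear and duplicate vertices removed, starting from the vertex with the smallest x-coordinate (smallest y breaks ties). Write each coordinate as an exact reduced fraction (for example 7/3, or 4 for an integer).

Clipped polygon: [(10,19/9) (14,3) (14,7) (10,7)]

1. After x ≥ 10: [(10,19/9) (14,3) (14,13) (11,20) (10,20)]
2. After x ≤ 15: [(10,19/9) (14,3) (14,13) (11,20) (10,20)]
3. After y ≥ 2: [(10,19/9) (14,3) (14,13) (11,20) (10,20)]
4. After y ≤ 7: [(10,7) (10,19/9) (14,3) (14,7)]
5. Canonical ring: [(10,19/9) (14,3) (14,7) (10,7)]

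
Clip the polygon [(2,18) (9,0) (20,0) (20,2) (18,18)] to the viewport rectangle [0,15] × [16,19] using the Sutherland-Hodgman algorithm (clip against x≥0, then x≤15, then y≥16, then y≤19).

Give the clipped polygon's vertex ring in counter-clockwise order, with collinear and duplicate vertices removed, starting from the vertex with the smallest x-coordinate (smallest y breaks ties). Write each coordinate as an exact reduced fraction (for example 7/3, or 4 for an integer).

Clipped polygon: [(2,18) (25/9,16) (15,16) (15,18)]

1. After x ≥ 0: [(2,18) (9,0) (20,0) (20,2) (18,18)]
2. After x ≤ 15: [(15,18) (2,18) (9,0) (15,0)]
3. After y ≥ 16: [(15,16) (15,18) (2,18) (25/9,16)]
4. After y ≤ 19: [(15,16) (15,18) (2,18) (25/9,16)]
5. Canonical ring: [(2,18) (25/9,16) (15,16) (15,18)]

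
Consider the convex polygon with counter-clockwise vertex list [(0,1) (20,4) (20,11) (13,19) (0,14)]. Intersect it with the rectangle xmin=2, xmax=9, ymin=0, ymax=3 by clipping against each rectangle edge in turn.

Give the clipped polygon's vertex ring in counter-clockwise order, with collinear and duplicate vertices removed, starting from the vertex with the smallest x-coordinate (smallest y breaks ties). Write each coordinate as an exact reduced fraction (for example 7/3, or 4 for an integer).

1. After x ≥ 2: [(2,13/10) (20,4) (20,11) (13,19) (2,192/13)]
2. After x ≤ 9: [(2,13/10) (9,47/20) (9,227/13) (2,192/13)]
3. After y ≥ 0: [(2,13/10) (9,47/20) (9,227/13) (2,192/13)]
4. After y ≤ 3: [(2,3) (2,13/10) (9,47/20) (9,3)]
5. Canonical ring: [(2,13/10) (9,47/20) (9,3) (2,3)]

Clipped polygon: [(2,13/10) (9,47/20) (9,3) (2,3)]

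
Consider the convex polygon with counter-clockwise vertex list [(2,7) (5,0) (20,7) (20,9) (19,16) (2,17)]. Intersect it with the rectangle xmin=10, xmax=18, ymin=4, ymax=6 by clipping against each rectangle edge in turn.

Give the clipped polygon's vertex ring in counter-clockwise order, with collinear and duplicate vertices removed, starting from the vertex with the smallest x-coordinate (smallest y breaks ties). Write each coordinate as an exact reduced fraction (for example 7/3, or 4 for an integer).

Clipped polygon: [(10,4) (95/7,4) (125/7,6) (10,6)]

1. After x ≥ 10: [(10,7/3) (20,7) (20,9) (19,16) (10,281/17)]
2. After x ≤ 18: [(10,7/3) (18,91/15) (18,273/17) (10,281/17)]
3. After y ≥ 4: [(10,4) (95/7,4) (18,91/15) (18,273/17) (10,281/17)]
4. After y ≤ 6: [(10,6) (10,4) (95/7,4) (125/7,6)]
5. Canonical ring: [(10,4) (95/7,4) (125/7,6) (10,6)]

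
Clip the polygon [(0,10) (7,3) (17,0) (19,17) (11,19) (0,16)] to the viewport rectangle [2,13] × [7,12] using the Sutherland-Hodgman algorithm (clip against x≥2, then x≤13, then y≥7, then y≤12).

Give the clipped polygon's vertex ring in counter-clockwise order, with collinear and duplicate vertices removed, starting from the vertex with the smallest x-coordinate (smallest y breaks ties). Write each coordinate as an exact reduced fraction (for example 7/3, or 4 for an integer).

1. After x ≥ 2: [(2,8) (7,3) (17,0) (19,17) (11,19) (2,182/11)]
2. After x ≤ 13: [(2,8) (7,3) (13,6/5) (13,37/2) (11,19) (2,182/11)]
3. After y ≥ 7: [(2,8) (3,7) (13,7) (13,37/2) (11,19) (2,182/11)]
4. After y ≤ 12: [(2,12) (2,8) (3,7) (13,7) (13,12)]
5. Canonical ring: [(2,8) (3,7) (13,7) (13,12) (2,12)]

Clipped polygon: [(2,8) (3,7) (13,7) (13,12) (2,12)]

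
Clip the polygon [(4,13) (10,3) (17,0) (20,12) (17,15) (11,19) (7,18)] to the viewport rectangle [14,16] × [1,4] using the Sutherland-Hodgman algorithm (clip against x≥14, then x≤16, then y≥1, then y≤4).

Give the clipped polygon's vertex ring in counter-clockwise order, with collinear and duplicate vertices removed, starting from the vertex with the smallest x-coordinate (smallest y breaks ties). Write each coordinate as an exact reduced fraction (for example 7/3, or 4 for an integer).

Clipped polygon: [(14,9/7) (44/3,1) (16,1) (16,4) (14,4)]

1. After x ≥ 14: [(14,9/7) (17,0) (20,12) (17,15) (14,17)]
2. After x ≤ 16: [(14,9/7) (16,3/7) (16,47/3) (14,17)]
3. After y ≥ 1: [(14,9/7) (44/3,1) (16,1) (16,47/3) (14,17)]
4. After y ≤ 4: [(14,4) (14,9/7) (44/3,1) (16,1) (16,4)]
5. Canonical ring: [(14,9/7) (44/3,1) (16,1) (16,4) (14,4)]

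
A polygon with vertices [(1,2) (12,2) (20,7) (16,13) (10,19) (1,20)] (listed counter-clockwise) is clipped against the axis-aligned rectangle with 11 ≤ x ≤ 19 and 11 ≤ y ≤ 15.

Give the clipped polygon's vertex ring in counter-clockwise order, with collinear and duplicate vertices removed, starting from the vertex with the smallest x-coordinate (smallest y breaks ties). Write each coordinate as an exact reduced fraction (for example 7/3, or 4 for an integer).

1. After x ≥ 11: [(11,2) (12,2) (20,7) (16,13) (11,18)]
2. After x ≤ 19: [(11,2) (12,2) (19,51/8) (19,17/2) (16,13) (11,18)]
3. After y ≥ 11: [(11,11) (52/3,11) (16,13) (11,18)]
4. After y ≤ 15: [(11,15) (11,11) (52/3,11) (16,13) (14,15)]
5. Canonical ring: [(11,11) (52/3,11) (16,13) (14,15) (11,15)]

Clipped polygon: [(11,11) (52/3,11) (16,13) (14,15) (11,15)]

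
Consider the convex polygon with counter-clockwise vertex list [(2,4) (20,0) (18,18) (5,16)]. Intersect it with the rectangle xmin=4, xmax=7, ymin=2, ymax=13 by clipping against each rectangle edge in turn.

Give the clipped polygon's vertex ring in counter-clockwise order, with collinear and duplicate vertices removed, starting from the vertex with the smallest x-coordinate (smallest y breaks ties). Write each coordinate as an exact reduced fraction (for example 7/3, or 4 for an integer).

Clipped polygon: [(4,32/9) (7,26/9) (7,13) (17/4,13) (4,12)]

1. After x ≥ 4: [(4,12) (4,32/9) (20,0) (18,18) (5,16)]
2. After x ≤ 7: [(4,12) (4,32/9) (7,26/9) (7,212/13) (5,16)]
3. After y ≥ 2: [(4,12) (4,32/9) (7,26/9) (7,212/13) (5,16)]
4. After y ≤ 13: [(17/4,13) (4,12) (4,32/9) (7,26/9) (7,13)]
5. Canonical ring: [(4,32/9) (7,26/9) (7,13) (17/4,13) (4,12)]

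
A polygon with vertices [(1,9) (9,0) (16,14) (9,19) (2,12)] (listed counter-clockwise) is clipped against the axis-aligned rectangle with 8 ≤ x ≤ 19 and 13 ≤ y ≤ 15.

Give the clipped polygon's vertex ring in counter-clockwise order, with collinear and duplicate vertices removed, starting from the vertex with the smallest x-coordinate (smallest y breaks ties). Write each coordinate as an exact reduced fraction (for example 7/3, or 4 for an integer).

1. After x ≥ 8: [(8,9/8) (9,0) (16,14) (9,19) (8,18)]
2. After x ≤ 19: [(8,9/8) (9,0) (16,14) (9,19) (8,18)]
3. After y ≥ 13: [(8,13) (31/2,13) (16,14) (9,19) (8,18)]
4. After y ≤ 15: [(8,15) (8,13) (31/2,13) (16,14) (73/5,15)]
5. Canonical ring: [(8,13) (31/2,13) (16,14) (73/5,15) (8,15)]

Clipped polygon: [(8,13) (31/2,13) (16,14) (73/5,15) (8,15)]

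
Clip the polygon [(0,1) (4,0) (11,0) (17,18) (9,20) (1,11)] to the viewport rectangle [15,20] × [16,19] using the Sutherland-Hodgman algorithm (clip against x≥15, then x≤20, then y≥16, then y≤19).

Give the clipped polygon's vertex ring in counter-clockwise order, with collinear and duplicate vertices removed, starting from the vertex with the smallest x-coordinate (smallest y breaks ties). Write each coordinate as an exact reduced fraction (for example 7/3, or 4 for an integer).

1. After x ≥ 15: [(15,12) (17,18) (15,37/2)]
2. After x ≤ 20: [(15,12) (17,18) (15,37/2)]
3. After y ≥ 16: [(15,16) (49/3,16) (17,18) (15,37/2)]
4. After y ≤ 19: [(15,16) (49/3,16) (17,18) (15,37/2)]
5. Canonical ring: [(15,16) (49/3,16) (17,18) (15,37/2)]

Clipped polygon: [(15,16) (49/3,16) (17,18) (15,37/2)]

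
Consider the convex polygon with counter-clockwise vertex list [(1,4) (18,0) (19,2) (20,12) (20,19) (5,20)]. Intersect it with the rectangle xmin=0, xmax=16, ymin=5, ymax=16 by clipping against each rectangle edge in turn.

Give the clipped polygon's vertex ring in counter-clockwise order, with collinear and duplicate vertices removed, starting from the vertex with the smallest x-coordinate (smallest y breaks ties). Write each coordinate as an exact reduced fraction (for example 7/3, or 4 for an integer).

1. After x ≥ 0: [(1,4) (18,0) (19,2) (20,12) (20,19) (5,20)]
2. After x ≤ 16: [(1,4) (16,8/17) (16,289/15) (5,20)]
3. After y ≥ 5: [(5/4,5) (16,5) (16,289/15) (5,20)]
4. After y ≤ 16: [(4,16) (5/4,5) (16,5) (16,16)]
5. Canonical ring: [(5/4,5) (16,5) (16,16) (4,16)]

Clipped polygon: [(5/4,5) (16,5) (16,16) (4,16)]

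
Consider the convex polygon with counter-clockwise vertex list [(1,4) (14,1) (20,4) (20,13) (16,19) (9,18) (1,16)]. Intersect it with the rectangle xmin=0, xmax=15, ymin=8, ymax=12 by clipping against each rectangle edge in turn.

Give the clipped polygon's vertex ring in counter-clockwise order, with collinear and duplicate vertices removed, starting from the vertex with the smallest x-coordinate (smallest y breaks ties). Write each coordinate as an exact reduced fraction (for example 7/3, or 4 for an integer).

1. After x ≥ 0: [(1,4) (14,1) (20,4) (20,13) (16,19) (9,18) (1,16)]
2. After x ≤ 15: [(1,4) (14,1) (15,3/2) (15,132/7) (9,18) (1,16)]
3. After y ≥ 8: [(1,8) (15,8) (15,132/7) (9,18) (1,16)]
4. After y ≤ 12: [(1,12) (1,8) (15,8) (15,12)]
5. Canonical ring: [(1,8) (15,8) (15,12) (1,12)]

Clipped polygon: [(1,8) (15,8) (15,12) (1,12)]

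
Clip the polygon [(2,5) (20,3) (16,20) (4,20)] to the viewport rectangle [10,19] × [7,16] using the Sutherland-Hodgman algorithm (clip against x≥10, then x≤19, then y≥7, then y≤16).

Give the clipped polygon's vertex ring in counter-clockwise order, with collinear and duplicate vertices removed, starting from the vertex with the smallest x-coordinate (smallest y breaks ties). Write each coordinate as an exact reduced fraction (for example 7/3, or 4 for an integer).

1. After x ≥ 10: [(10,37/9) (20,3) (16,20) (10,20)]
2. After x ≤ 19: [(10,37/9) (19,28/9) (19,29/4) (16,20) (10,20)]
3. After y ≥ 7: [(10,7) (19,7) (19,29/4) (16,20) (10,20)]
4. After y ≤ 16: [(10,16) (10,7) (19,7) (19,29/4) (288/17,16)]
5. Canonical ring: [(10,7) (19,7) (19,29/4) (288/17,16) (10,16)]

Clipped polygon: [(10,7) (19,7) (19,29/4) (288/17,16) (10,16)]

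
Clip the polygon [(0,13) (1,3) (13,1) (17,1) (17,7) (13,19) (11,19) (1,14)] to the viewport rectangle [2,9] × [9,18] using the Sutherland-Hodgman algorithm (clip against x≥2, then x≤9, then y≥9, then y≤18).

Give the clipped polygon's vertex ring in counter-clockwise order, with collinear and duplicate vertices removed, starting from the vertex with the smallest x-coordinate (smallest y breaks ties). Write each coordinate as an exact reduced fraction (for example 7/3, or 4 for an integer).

1. After x ≥ 2: [(2,17/6) (13,1) (17,1) (17,7) (13,19) (11,19) (2,29/2)]
2. After x ≤ 9: [(2,17/6) (9,5/3) (9,18) (2,29/2)]
3. After y ≥ 9: [(2,9) (9,9) (9,18) (2,29/2)]
4. After y ≤ 18: [(2,9) (9,9) (9,18) (2,29/2)]
5. Canonical ring: [(2,9) (9,9) (9,18) (2,29/2)]

Clipped polygon: [(2,9) (9,9) (9,18) (2,29/2)]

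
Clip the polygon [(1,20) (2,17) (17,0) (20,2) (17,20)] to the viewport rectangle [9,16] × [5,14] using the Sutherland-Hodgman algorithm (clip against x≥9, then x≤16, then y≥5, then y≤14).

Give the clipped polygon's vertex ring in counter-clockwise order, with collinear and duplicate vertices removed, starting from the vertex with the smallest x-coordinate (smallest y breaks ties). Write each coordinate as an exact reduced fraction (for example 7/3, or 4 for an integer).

Clipped polygon: [(9,136/15) (214/17,5) (16,5) (16,14) (9,14)]

1. After x ≥ 9: [(9,20) (9,136/15) (17,0) (20,2) (17,20)]
2. After x ≤ 16: [(16,20) (9,20) (9,136/15) (16,17/15)]
3. After y ≥ 5: [(16,5) (16,20) (9,20) (9,136/15) (214/17,5)]
4. After y ≤ 14: [(16,5) (16,14) (9,14) (9,136/15) (214/17,5)]
5. Canonical ring: [(9,136/15) (214/17,5) (16,5) (16,14) (9,14)]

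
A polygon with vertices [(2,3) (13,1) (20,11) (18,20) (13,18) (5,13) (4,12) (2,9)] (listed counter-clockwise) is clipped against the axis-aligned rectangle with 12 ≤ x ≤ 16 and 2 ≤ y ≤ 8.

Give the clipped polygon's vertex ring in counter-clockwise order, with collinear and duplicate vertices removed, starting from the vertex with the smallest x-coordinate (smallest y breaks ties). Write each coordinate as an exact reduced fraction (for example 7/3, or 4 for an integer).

1. After x ≥ 12: [(12,13/11) (13,1) (20,11) (18,20) (13,18) (12,139/8)]
2. After x ≤ 16: [(12,13/11) (13,1) (16,37/7) (16,96/5) (13,18) (12,139/8)]
3. After y ≥ 2: [(12,2) (137/10,2) (16,37/7) (16,96/5) (13,18) (12,139/8)]
4. After y ≤ 8: [(12,8) (12,2) (137/10,2) (16,37/7) (16,8)]
5. Canonical ring: [(12,2) (137/10,2) (16,37/7) (16,8) (12,8)]

Clipped polygon: [(12,2) (137/10,2) (16,37/7) (16,8) (12,8)]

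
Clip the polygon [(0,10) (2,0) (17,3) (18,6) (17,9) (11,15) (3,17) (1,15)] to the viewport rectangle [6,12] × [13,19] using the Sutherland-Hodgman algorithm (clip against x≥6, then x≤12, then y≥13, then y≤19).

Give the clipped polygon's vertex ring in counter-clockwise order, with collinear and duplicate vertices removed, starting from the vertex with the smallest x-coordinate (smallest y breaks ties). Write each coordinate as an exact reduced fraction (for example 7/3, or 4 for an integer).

Clipped polygon: [(6,13) (12,13) (12,14) (11,15) (6,65/4)]

1. After x ≥ 6: [(6,4/5) (17,3) (18,6) (17,9) (11,15) (6,65/4)]
2. After x ≤ 12: [(6,4/5) (12,2) (12,14) (11,15) (6,65/4)]
3. After y ≥ 13: [(6,13) (12,13) (12,14) (11,15) (6,65/4)]
4. After y ≤ 19: [(6,13) (12,13) (12,14) (11,15) (6,65/4)]
5. Canonical ring: [(6,13) (12,13) (12,14) (11,15) (6,65/4)]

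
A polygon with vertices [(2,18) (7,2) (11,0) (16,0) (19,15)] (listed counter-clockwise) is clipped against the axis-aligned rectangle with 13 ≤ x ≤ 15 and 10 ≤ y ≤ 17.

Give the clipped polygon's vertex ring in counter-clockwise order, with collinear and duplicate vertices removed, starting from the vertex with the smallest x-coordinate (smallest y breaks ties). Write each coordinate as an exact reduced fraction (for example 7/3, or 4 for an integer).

1. After x ≥ 13: [(13,273/17) (13,0) (16,0) (19,15)]
2. After x ≤ 15: [(15,267/17) (13,273/17) (13,0) (15,0)]
3. After y ≥ 10: [(15,10) (15,267/17) (13,273/17) (13,10)]
4. After y ≤ 17: [(15,10) (15,267/17) (13,273/17) (13,10)]
5. Canonical ring: [(13,10) (15,10) (15,267/17) (13,273/17)]

Clipped polygon: [(13,10) (15,10) (15,267/17) (13,273/17)]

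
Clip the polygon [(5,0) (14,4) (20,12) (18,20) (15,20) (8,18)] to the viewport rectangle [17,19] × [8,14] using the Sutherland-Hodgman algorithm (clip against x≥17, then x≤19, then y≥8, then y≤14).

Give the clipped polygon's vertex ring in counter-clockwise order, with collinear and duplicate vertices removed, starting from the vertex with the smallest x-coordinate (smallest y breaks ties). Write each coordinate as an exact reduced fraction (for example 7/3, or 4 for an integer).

Clipped polygon: [(17,8) (19,32/3) (19,14) (17,14)]

1. After x ≥ 17: [(17,8) (20,12) (18,20) (17,20)]
2. After x ≤ 19: [(17,8) (19,32/3) (19,16) (18,20) (17,20)]
3. After y ≥ 8: [(17,8) (19,32/3) (19,16) (18,20) (17,20)]
4. After y ≤ 14: [(17,14) (17,8) (19,32/3) (19,14)]
5. Canonical ring: [(17,8) (19,32/3) (19,14) (17,14)]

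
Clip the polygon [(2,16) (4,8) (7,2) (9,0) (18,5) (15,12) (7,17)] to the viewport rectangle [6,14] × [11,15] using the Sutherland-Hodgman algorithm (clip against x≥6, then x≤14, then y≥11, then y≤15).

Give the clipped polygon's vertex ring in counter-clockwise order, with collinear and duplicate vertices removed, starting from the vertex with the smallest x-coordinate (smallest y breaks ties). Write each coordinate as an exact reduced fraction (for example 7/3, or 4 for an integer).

1. After x ≥ 6: [(6,84/5) (6,4) (7,2) (9,0) (18,5) (15,12) (7,17)]
2. After x ≤ 14: [(6,84/5) (6,4) (7,2) (9,0) (14,25/9) (14,101/8) (7,17)]
3. After y ≥ 11: [(6,84/5) (6,11) (14,11) (14,101/8) (7,17)]
4. After y ≤ 15: [(6,15) (6,11) (14,11) (14,101/8) (51/5,15)]
5. Canonical ring: [(6,11) (14,11) (14,101/8) (51/5,15) (6,15)]

Clipped polygon: [(6,11) (14,11) (14,101/8) (51/5,15) (6,15)]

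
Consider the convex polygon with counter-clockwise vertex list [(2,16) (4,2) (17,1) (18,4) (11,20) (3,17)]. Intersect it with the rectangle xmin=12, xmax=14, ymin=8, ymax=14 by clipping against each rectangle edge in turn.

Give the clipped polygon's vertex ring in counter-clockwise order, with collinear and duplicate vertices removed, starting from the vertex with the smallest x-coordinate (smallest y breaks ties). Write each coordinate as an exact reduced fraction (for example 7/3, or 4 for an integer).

Clipped polygon: [(12,8) (14,8) (14,92/7) (109/8,14) (12,14)]

1. After x ≥ 12: [(12,18/13) (17,1) (18,4) (12,124/7)]
2. After x ≤ 14: [(12,18/13) (14,16/13) (14,92/7) (12,124/7)]
3. After y ≥ 8: [(12,8) (14,8) (14,92/7) (12,124/7)]
4. After y ≤ 14: [(12,14) (12,8) (14,8) (14,92/7) (109/8,14)]
5. Canonical ring: [(12,8) (14,8) (14,92/7) (109/8,14) (12,14)]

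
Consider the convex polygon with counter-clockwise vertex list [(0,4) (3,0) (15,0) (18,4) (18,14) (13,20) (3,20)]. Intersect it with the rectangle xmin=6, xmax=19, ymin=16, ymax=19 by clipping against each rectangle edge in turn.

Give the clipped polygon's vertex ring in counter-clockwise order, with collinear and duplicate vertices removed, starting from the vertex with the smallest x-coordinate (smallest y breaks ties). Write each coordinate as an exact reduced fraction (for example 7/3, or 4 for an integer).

Clipped polygon: [(6,16) (49/3,16) (83/6,19) (6,19)]

1. After x ≥ 6: [(6,0) (15,0) (18,4) (18,14) (13,20) (6,20)]
2. After x ≤ 19: [(6,0) (15,0) (18,4) (18,14) (13,20) (6,20)]
3. After y ≥ 16: [(6,16) (49/3,16) (13,20) (6,20)]
4. After y ≤ 19: [(6,19) (6,16) (49/3,16) (83/6,19)]
5. Canonical ring: [(6,16) (49/3,16) (83/6,19) (6,19)]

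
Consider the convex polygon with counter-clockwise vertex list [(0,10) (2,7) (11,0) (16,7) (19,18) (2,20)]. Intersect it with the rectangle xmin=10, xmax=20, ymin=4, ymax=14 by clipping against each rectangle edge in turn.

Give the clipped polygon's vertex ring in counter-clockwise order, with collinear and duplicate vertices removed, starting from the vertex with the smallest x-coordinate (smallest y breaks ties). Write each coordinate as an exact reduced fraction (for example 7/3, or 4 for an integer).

1. After x ≥ 10: [(10,7/9) (11,0) (16,7) (19,18) (10,324/17)]
2. After x ≤ 20: [(10,7/9) (11,0) (16,7) (19,18) (10,324/17)]
3. After y ≥ 4: [(10,4) (97/7,4) (16,7) (19,18) (10,324/17)]
4. After y ≤ 14: [(10,14) (10,4) (97/7,4) (16,7) (197/11,14)]
5. Canonical ring: [(10,4) (97/7,4) (16,7) (197/11,14) (10,14)]

Clipped polygon: [(10,4) (97/7,4) (16,7) (197/11,14) (10,14)]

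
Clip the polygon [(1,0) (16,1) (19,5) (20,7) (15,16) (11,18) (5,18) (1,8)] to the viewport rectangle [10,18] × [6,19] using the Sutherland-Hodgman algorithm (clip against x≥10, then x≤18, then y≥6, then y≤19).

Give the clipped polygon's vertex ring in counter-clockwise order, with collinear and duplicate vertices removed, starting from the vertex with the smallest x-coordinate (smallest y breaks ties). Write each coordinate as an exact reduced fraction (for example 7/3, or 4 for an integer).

1. After x ≥ 10: [(10,3/5) (16,1) (19,5) (20,7) (15,16) (11,18) (10,18)]
2. After x ≤ 18: [(10,3/5) (16,1) (18,11/3) (18,53/5) (15,16) (11,18) (10,18)]
3. After y ≥ 6: [(10,6) (18,6) (18,53/5) (15,16) (11,18) (10,18)]
4. After y ≤ 19: [(10,6) (18,6) (18,53/5) (15,16) (11,18) (10,18)]
5. Canonical ring: [(10,6) (18,6) (18,53/5) (15,16) (11,18) (10,18)]

Clipped polygon: [(10,6) (18,6) (18,53/5) (15,16) (11,18) (10,18)]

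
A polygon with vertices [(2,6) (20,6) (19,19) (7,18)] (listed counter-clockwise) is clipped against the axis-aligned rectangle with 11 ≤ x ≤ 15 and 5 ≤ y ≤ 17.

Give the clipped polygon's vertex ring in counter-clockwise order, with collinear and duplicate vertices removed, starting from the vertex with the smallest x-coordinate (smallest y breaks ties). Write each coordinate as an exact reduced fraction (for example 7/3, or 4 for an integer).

1. After x ≥ 11: [(11,6) (20,6) (19,19) (11,55/3)]
2. After x ≤ 15: [(11,6) (15,6) (15,56/3) (11,55/3)]
3. After y ≥ 5: [(11,6) (15,6) (15,56/3) (11,55/3)]
4. After y ≤ 17: [(11,17) (11,6) (15,6) (15,17)]
5. Canonical ring: [(11,6) (15,6) (15,17) (11,17)]

Clipped polygon: [(11,6) (15,6) (15,17) (11,17)]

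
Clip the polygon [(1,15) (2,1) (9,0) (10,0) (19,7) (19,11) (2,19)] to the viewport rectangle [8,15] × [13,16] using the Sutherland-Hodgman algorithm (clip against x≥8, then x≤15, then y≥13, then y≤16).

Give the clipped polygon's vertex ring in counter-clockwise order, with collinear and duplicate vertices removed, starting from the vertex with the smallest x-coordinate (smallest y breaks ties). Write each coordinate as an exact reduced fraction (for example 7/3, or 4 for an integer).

Clipped polygon: [(8,13) (59/4,13) (67/8,16) (8,16)]

1. After x ≥ 8: [(8,1/7) (9,0) (10,0) (19,7) (19,11) (8,275/17)]
2. After x ≤ 15: [(8,1/7) (9,0) (10,0) (15,35/9) (15,219/17) (8,275/17)]
3. After y ≥ 13: [(8,13) (59/4,13) (8,275/17)]
4. After y ≤ 16: [(8,16) (8,13) (59/4,13) (67/8,16)]
5. Canonical ring: [(8,13) (59/4,13) (67/8,16) (8,16)]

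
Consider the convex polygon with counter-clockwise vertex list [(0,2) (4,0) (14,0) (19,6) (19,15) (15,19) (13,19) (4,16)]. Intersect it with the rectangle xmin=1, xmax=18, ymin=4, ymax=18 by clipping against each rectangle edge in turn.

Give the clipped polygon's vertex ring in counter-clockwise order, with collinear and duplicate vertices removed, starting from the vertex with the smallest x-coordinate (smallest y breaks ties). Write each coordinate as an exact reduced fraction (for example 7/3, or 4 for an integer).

1. After x ≥ 1: [(1,11/2) (1,3/2) (4,0) (14,0) (19,6) (19,15) (15,19) (13,19) (4,16)]
2. After x ≤ 18: [(1,11/2) (1,3/2) (4,0) (14,0) (18,24/5) (18,16) (15,19) (13,19) (4,16)]
3. After y ≥ 4: [(1,11/2) (1,4) (52/3,4) (18,24/5) (18,16) (15,19) (13,19) (4,16)]
4. After y ≤ 18: [(1,11/2) (1,4) (52/3,4) (18,24/5) (18,16) (16,18) (10,18) (4,16)]
5. Canonical ring: [(1,4) (52/3,4) (18,24/5) (18,16) (16,18) (10,18) (4,16) (1,11/2)]

Clipped polygon: [(1,4) (52/3,4) (18,24/5) (18,16) (16,18) (10,18) (4,16) (1,11/2)]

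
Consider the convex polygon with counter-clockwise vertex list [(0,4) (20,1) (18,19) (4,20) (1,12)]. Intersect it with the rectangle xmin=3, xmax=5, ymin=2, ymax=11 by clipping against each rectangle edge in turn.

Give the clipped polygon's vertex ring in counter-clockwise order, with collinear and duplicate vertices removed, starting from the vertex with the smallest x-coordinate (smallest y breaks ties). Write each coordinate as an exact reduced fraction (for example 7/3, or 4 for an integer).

1. After x ≥ 3: [(3,71/20) (20,1) (18,19) (4,20) (3,52/3)]
2. After x ≤ 5: [(3,71/20) (5,13/4) (5,279/14) (4,20) (3,52/3)]
3. After y ≥ 2: [(3,71/20) (5,13/4) (5,279/14) (4,20) (3,52/3)]
4. After y ≤ 11: [(3,11) (3,71/20) (5,13/4) (5,11)]
5. Canonical ring: [(3,71/20) (5,13/4) (5,11) (3,11)]

Clipped polygon: [(3,71/20) (5,13/4) (5,11) (3,11)]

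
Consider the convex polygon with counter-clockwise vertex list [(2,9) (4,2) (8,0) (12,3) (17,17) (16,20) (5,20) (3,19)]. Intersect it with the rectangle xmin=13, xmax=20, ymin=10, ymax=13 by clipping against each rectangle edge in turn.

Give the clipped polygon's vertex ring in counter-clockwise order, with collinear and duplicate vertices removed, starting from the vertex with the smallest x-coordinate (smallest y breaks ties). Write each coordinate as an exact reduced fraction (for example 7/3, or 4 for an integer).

1. After x ≥ 13: [(13,29/5) (17,17) (16,20) (13,20)]
2. After x ≤ 20: [(13,29/5) (17,17) (16,20) (13,20)]
3. After y ≥ 10: [(13,10) (29/2,10) (17,17) (16,20) (13,20)]
4. After y ≤ 13: [(13,13) (13,10) (29/2,10) (109/7,13)]
5. Canonical ring: [(13,10) (29/2,10) (109/7,13) (13,13)]

Clipped polygon: [(13,10) (29/2,10) (109/7,13) (13,13)]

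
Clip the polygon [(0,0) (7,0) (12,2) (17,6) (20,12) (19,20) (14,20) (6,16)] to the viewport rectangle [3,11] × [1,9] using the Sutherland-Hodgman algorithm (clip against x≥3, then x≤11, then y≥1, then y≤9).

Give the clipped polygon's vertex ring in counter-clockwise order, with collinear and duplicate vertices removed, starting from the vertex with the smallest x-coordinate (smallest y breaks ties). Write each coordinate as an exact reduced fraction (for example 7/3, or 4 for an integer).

1. After x ≥ 3: [(3,8) (3,0) (7,0) (12,2) (17,6) (20,12) (19,20) (14,20) (6,16)]
2. After x ≤ 11: [(3,8) (3,0) (7,0) (11,8/5) (11,37/2) (6,16)]
3. After y ≥ 1: [(3,8) (3,1) (19/2,1) (11,8/5) (11,37/2) (6,16)]
4. After y ≤ 9: [(27/8,9) (3,8) (3,1) (19/2,1) (11,8/5) (11,9)]
5. Canonical ring: [(3,1) (19/2,1) (11,8/5) (11,9) (27/8,9) (3,8)]

Clipped polygon: [(3,1) (19/2,1) (11,8/5) (11,9) (27/8,9) (3,8)]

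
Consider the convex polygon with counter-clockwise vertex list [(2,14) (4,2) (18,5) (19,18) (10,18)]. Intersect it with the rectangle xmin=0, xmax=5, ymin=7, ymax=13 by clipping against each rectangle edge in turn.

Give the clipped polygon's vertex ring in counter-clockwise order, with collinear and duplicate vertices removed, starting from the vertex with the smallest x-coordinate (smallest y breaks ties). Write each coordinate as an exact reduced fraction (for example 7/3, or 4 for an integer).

Clipped polygon: [(13/6,13) (19/6,7) (5,7) (5,13)]

1. After x ≥ 0: [(2,14) (4,2) (18,5) (19,18) (10,18)]
2. After x ≤ 5: [(5,31/2) (2,14) (4,2) (5,31/14)]
3. After y ≥ 7: [(5,7) (5,31/2) (2,14) (19/6,7)]
4. After y ≤ 13: [(5,7) (5,13) (13/6,13) (19/6,7)]
5. Canonical ring: [(13/6,13) (19/6,7) (5,7) (5,13)]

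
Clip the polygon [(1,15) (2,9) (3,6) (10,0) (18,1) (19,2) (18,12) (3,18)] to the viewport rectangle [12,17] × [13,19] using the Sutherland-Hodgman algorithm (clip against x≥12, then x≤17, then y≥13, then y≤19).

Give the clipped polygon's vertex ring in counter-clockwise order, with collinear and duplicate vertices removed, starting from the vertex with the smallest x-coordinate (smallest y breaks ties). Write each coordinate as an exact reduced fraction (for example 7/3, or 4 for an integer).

Clipped polygon: [(12,13) (31/2,13) (12,72/5)]

1. After x ≥ 12: [(12,1/4) (18,1) (19,2) (18,12) (12,72/5)]
2. After x ≤ 17: [(12,1/4) (17,7/8) (17,62/5) (12,72/5)]
3. After y ≥ 13: [(12,13) (31/2,13) (12,72/5)]
4. After y ≤ 19: [(12,13) (31/2,13) (12,72/5)]
5. Canonical ring: [(12,13) (31/2,13) (12,72/5)]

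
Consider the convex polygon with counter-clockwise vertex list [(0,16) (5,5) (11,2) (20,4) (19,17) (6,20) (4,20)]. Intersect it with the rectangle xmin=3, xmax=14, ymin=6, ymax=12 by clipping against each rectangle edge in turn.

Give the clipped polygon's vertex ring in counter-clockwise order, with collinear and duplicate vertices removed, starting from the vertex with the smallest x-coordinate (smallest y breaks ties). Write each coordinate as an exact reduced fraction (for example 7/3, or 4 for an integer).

Clipped polygon: [(3,47/5) (50/11,6) (14,6) (14,12) (3,12)]

1. After x ≥ 3: [(3,19) (3,47/5) (5,5) (11,2) (20,4) (19,17) (6,20) (4,20)]
2. After x ≤ 14: [(3,19) (3,47/5) (5,5) (11,2) (14,8/3) (14,236/13) (6,20) (4,20)]
3. After y ≥ 6: [(3,19) (3,47/5) (50/11,6) (14,6) (14,236/13) (6,20) (4,20)]
4. After y ≤ 12: [(3,12) (3,47/5) (50/11,6) (14,6) (14,12)]
5. Canonical ring: [(3,47/5) (50/11,6) (14,6) (14,12) (3,12)]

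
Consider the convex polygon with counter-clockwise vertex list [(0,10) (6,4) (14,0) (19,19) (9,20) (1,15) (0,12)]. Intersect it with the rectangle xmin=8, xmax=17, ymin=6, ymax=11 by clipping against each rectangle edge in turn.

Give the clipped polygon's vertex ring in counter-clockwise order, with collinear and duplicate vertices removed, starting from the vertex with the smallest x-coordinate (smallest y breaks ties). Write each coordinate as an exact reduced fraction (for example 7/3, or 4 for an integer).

1. After x ≥ 8: [(8,3) (14,0) (19,19) (9,20) (8,155/8)]
2. After x ≤ 17: [(8,3) (14,0) (17,57/5) (17,96/5) (9,20) (8,155/8)]
3. After y ≥ 6: [(8,6) (296/19,6) (17,57/5) (17,96/5) (9,20) (8,155/8)]
4. After y ≤ 11: [(8,11) (8,6) (296/19,6) (321/19,11)]
5. Canonical ring: [(8,6) (296/19,6) (321/19,11) (8,11)]

Clipped polygon: [(8,6) (296/19,6) (321/19,11) (8,11)]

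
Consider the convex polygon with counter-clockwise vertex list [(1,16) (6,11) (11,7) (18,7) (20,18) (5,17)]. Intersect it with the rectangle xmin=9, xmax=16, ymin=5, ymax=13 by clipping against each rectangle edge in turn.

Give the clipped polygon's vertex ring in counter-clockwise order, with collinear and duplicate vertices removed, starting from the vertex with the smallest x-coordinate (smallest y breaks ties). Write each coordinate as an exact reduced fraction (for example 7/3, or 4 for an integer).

Clipped polygon: [(9,43/5) (11,7) (16,7) (16,13) (9,13)]

1. After x ≥ 9: [(9,43/5) (11,7) (18,7) (20,18) (9,259/15)]
2. After x ≤ 16: [(9,43/5) (11,7) (16,7) (16,266/15) (9,259/15)]
3. After y ≥ 5: [(9,43/5) (11,7) (16,7) (16,266/15) (9,259/15)]
4. After y ≤ 13: [(9,13) (9,43/5) (11,7) (16,7) (16,13)]
5. Canonical ring: [(9,43/5) (11,7) (16,7) (16,13) (9,13)]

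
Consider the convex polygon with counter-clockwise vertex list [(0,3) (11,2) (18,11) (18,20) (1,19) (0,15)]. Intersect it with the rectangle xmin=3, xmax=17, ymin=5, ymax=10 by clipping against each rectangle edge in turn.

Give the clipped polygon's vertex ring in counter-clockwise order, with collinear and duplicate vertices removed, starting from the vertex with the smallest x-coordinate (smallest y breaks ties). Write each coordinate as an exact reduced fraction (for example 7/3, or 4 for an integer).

Clipped polygon: [(3,5) (40/3,5) (17,68/7) (17,10) (3,10)]

1. After x ≥ 3: [(3,30/11) (11,2) (18,11) (18,20) (3,325/17)]
2. After x ≤ 17: [(3,30/11) (11,2) (17,68/7) (17,339/17) (3,325/17)]
3. After y ≥ 5: [(3,5) (40/3,5) (17,68/7) (17,339/17) (3,325/17)]
4. After y ≤ 10: [(3,10) (3,5) (40/3,5) (17,68/7) (17,10)]
5. Canonical ring: [(3,5) (40/3,5) (17,68/7) (17,10) (3,10)]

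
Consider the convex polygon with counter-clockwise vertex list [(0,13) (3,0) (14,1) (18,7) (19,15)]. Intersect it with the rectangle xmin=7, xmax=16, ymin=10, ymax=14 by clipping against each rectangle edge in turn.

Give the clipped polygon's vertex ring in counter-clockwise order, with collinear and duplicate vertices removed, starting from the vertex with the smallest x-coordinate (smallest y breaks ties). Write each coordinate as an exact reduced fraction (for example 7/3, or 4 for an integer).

1. After x ≥ 7: [(7,261/19) (7,4/11) (14,1) (18,7) (19,15)]
2. After x ≤ 16: [(16,279/19) (7,261/19) (7,4/11) (14,1) (16,4)]
3. After y ≥ 10: [(16,10) (16,279/19) (7,261/19) (7,10)]
4. After y ≤ 14: [(16,10) (16,14) (19/2,14) (7,261/19) (7,10)]
5. Canonical ring: [(7,10) (16,10) (16,14) (19/2,14) (7,261/19)]

Clipped polygon: [(7,10) (16,10) (16,14) (19/2,14) (7,261/19)]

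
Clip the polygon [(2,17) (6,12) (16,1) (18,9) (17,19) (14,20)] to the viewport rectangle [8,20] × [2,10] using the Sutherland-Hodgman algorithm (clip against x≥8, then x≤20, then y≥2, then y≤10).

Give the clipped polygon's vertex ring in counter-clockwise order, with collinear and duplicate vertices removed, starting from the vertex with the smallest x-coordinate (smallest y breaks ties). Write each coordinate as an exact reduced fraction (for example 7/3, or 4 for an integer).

Clipped polygon: [(8,49/5) (166/11,2) (65/4,2) (18,9) (179/10,10) (8,10)]

1. After x ≥ 8: [(8,37/2) (8,49/5) (16,1) (18,9) (17,19) (14,20)]
2. After x ≤ 20: [(8,37/2) (8,49/5) (16,1) (18,9) (17,19) (14,20)]
3. After y ≥ 2: [(8,37/2) (8,49/5) (166/11,2) (65/4,2) (18,9) (17,19) (14,20)]
4. After y ≤ 10: [(8,10) (8,49/5) (166/11,2) (65/4,2) (18,9) (179/10,10)]
5. Canonical ring: [(8,49/5) (166/11,2) (65/4,2) (18,9) (179/10,10) (8,10)]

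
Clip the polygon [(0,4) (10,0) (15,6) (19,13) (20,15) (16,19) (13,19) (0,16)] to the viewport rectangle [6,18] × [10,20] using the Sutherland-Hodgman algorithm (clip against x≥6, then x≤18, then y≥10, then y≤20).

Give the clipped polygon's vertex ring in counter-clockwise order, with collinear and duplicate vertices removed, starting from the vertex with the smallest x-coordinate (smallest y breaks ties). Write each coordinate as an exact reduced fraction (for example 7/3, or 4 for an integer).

Clipped polygon: [(6,10) (121/7,10) (18,45/4) (18,17) (16,19) (13,19) (6,226/13)]

1. After x ≥ 6: [(6,8/5) (10,0) (15,6) (19,13) (20,15) (16,19) (13,19) (6,226/13)]
2. After x ≤ 18: [(6,8/5) (10,0) (15,6) (18,45/4) (18,17) (16,19) (13,19) (6,226/13)]
3. After y ≥ 10: [(6,10) (121/7,10) (18,45/4) (18,17) (16,19) (13,19) (6,226/13)]
4. After y ≤ 20: [(6,10) (121/7,10) (18,45/4) (18,17) (16,19) (13,19) (6,226/13)]
5. Canonical ring: [(6,10) (121/7,10) (18,45/4) (18,17) (16,19) (13,19) (6,226/13)]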